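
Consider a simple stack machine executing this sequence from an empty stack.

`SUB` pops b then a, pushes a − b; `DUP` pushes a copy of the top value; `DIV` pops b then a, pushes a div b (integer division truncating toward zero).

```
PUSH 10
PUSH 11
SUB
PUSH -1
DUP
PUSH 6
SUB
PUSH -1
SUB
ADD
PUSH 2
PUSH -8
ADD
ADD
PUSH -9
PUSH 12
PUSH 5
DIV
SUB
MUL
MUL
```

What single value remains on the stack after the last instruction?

PUSH 10 → [10]
PUSH 11 → [10, 11]
SUB     → [-1]
PUSH -1 → [-1, -1]
DUP     → [-1, -1, -1]
PUSH 6  → [-1, -1, -1, 6]
SUB     → [-1, -1, -7]
PUSH -1 → [-1, -1, -7, -1]
SUB     → [-1, -1, -6]
ADD     → [-1, -7]
PUSH 2  → [-1, -7, 2]
PUSH -8 → [-1, -7, 2, -8]
ADD     → [-1, -7, -6]
ADD     → [-1, -13]
PUSH -9 → [-1, -13, -9]
PUSH 12 → [-1, -13, -9, 12]
PUSH 5  → [-1, -13, -9, 12, 5]
DIV     → [-1, -13, -9, 2]
SUB     → [-1, -13, -11]
MUL     → [-1, 143]
MUL     → [-143]

-143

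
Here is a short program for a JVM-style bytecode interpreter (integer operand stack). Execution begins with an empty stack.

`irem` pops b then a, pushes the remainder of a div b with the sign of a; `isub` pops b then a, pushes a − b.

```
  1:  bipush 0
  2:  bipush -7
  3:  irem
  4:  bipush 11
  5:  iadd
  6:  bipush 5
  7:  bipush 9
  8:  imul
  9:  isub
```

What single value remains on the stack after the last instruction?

bipush 0  : 0
bipush -7 : 0 -7
irem      : 0
bipush 11 : 0 11
iadd      : 11
bipush 5  : 11 5
bipush 9  : 11 5 9
imul      : 11 45
isub      : -34

-34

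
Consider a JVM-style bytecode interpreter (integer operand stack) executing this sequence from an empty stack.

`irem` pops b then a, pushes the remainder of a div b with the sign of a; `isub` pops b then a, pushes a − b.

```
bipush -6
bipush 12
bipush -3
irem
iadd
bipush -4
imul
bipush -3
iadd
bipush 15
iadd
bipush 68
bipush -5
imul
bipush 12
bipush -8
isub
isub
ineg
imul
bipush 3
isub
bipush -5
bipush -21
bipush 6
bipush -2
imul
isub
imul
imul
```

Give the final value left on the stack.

bipush -6  → -6
bipush 12  → -6 12
bipush -3  → -6 12 -3
irem       → -6 0
iadd       → -6
bipush -4  → -6 -4
imul       → 24
bipush -3  → 24 -3
iadd       → 21
bipush 15  → 21 15
iadd       → 36
bipush 68  → 36 68
bipush -5  → 36 68 -5
imul       → 36 -340
bipush 12  → 36 -340 12
bipush -8  → 36 -340 12 -8
isub       → 36 -340 20
isub       → 36 -360
ineg       → 36 360
imul       → 12960
bipush 3   → 12960 3
isub       → 12957
bipush -5  → 12957 -5
bipush -21 → 12957 -5 -21
bipush 6   → 12957 -5 -21 6
bipush -2  → 12957 -5 -21 6 -2
imul       → 12957 -5 -21 -12
isub       → 12957 -5 -9
imul       → 12957 45
imul       → 583065

583065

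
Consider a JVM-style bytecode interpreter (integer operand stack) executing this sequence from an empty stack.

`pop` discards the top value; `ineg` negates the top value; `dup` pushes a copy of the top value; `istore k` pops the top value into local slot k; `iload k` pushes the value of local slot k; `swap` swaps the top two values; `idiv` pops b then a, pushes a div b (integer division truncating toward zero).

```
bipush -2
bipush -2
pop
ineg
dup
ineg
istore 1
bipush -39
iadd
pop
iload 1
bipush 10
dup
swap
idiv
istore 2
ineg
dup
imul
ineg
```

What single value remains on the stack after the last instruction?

-4

bipush -2  -> -2
bipush -2  -> -2 -2
pop        -> -2
ineg       -> 2
dup        -> 2 2
ineg       -> 2 -2
istore 1   -> 2
bipush -39 -> 2 -39
iadd       -> -37
pop        -> (empty)
iload 1    -> -2
bipush 10  -> -2 10
dup        -> -2 10 10
swap       -> -2 10 10
idiv       -> -2 1
istore 2   -> -2
ineg       -> 2
dup        -> 2 2
imul       -> 4
ineg       -> -4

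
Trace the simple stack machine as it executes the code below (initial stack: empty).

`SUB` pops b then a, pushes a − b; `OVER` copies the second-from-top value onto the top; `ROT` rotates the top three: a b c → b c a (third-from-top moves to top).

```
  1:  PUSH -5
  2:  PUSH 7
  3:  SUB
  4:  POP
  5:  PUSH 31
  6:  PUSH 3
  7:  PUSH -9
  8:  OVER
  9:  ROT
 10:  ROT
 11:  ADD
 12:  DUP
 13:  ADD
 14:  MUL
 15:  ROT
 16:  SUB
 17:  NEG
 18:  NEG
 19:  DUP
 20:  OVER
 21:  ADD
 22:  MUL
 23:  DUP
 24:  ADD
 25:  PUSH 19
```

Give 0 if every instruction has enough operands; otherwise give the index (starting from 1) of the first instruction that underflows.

PUSH -5 : [-5]
PUSH 7  : [-5, 7]
SUB     : [-12]
POP     : []
PUSH 31 : [31]
PUSH 3  : [31, 3]
PUSH -9 : [31, 3, -9]
OVER    : [31, 3, -9, 3]
ROT     : [31, -9, 3, 3]
ROT     : [31, 3, 3, -9]
ADD     : [31, 3, -6]
DUP     : [31, 3, -6, -6]
ADD     : [31, 3, -12]
MUL     : [31, -36]
ROT  — needs 3 operands, stack has 2 → underflow

15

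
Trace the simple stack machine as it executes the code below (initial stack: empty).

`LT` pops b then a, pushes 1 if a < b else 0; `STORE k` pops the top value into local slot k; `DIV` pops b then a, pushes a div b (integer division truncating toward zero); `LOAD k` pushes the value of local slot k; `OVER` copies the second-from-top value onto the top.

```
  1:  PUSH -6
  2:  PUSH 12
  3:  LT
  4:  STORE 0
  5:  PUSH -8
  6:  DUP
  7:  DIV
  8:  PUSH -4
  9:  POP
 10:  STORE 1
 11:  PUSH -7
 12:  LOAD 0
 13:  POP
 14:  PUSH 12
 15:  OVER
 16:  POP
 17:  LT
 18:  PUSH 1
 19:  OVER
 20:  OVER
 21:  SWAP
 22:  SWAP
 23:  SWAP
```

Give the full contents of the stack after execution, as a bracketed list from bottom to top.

[1, 1, 1, 1]

PUSH -6  -6
PUSH 12  -6 12
LT       1
STORE 0  (empty)
PUSH -8  -8
DUP      -8 -8
DIV      1
PUSH -4  1 -4
POP      1
STORE 1  (empty)
PUSH -7  -7
LOAD 0   -7 1
POP      -7
PUSH 12  -7 12
OVER     -7 12 -7
POP      -7 12
LT       1
PUSH 1   1 1
OVER     1 1 1
OVER     1 1 1 1
SWAP     1 1 1 1
SWAP     1 1 1 1
SWAP     1 1 1 1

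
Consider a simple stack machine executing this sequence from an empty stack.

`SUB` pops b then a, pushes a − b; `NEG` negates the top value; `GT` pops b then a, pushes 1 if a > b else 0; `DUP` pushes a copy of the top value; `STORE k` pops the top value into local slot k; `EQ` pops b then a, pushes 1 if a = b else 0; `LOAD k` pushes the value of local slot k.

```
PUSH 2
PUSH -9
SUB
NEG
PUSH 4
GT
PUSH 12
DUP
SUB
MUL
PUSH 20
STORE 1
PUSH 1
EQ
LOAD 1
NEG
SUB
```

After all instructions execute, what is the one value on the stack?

PUSH 2  -> 2
PUSH -9 -> 2 -9
SUB     -> 11
NEG     -> -11
PUSH 4  -> -11 4
GT      -> 0
PUSH 12 -> 0 12
DUP     -> 0 12 12
SUB     -> 0 0
MUL     -> 0
PUSH 20 -> 0 20
STORE 1 -> 0
PUSH 1  -> 0 1
EQ      -> 0
LOAD 1  -> 0 20
NEG     -> 0 -20
SUB     -> 20

20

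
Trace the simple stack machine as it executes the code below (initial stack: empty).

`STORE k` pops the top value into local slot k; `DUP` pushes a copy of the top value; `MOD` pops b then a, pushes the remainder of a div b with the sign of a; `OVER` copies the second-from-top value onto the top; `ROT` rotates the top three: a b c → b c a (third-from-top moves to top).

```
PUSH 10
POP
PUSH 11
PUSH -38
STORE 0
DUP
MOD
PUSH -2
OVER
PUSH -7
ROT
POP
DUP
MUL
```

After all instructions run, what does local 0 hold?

-38

PUSH 10  : 10
POP      : (empty)
PUSH 11  : 11
PUSH -38 : 11 -38
STORE 0  : 11
DUP      : 11 11
MOD      : 0
PUSH -2  : 0 -2
OVER     : 0 -2 0
PUSH -7  : 0 -2 0 -7
ROT      : 0 0 -7 -2
POP      : 0 0 -7
DUP      : 0 0 -7 -7
MUL      : 0 0 49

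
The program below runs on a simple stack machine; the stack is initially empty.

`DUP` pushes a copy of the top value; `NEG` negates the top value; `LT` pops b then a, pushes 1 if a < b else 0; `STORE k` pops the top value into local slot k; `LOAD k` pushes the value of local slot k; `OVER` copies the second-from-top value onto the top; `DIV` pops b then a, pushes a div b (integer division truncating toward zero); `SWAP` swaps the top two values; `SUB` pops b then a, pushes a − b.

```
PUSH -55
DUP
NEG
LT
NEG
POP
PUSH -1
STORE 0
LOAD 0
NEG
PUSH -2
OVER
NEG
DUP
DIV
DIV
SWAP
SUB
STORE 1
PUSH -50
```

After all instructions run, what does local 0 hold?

-1

PUSH -55  [-55]
DUP       [-55, -55]
NEG       [-55, 55]
LT        [1]
NEG       [-1]
POP       []
PUSH -1   [-1]
STORE 0   []
LOAD 0    [-1]
NEG       [1]
PUSH -2   [1, -2]
OVER      [1, -2, 1]
NEG       [1, -2, -1]
DUP       [1, -2, -1, -1]
DIV       [1, -2, 1]
DIV       [1, -2]
SWAP      [-2, 1]
SUB       [-3]
STORE 1   []
PUSH -50  [-50]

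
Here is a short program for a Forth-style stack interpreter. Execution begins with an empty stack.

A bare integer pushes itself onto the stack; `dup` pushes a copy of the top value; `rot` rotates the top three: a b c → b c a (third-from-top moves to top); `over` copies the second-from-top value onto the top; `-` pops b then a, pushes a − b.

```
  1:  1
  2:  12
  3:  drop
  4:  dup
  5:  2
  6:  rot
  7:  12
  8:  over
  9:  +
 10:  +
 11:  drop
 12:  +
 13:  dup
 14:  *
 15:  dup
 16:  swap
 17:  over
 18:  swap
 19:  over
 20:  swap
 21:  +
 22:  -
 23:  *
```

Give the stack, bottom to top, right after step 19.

1    : 1
12   : 1 12
drop : 1
dup  : 1 1
2    : 1 1 2
rot  : 1 2 1
12   : 1 2 1 12
over : 1 2 1 12 1
+    : 1 2 1 13
+    : 1 2 14
drop : 1 2
+    : 3
dup  : 3 3
*    : 9
dup  : 9 9
swap : 9 9
over : 9 9 9
swap : 9 9 9
over : 9 9 9 9

[9, 9, 9, 9]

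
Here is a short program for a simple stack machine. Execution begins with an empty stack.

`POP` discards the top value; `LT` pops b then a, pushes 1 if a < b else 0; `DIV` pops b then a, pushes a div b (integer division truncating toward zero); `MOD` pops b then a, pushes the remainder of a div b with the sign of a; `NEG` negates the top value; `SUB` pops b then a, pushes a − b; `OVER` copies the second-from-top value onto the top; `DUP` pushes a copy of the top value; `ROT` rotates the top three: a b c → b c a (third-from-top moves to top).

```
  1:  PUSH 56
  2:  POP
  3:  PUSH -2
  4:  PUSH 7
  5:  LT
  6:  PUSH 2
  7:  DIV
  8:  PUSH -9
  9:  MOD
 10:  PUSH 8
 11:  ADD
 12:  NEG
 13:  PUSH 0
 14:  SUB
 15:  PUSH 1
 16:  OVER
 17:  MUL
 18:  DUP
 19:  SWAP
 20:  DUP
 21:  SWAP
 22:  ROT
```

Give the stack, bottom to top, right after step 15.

PUSH 56 : 56
POP     : (empty)
PUSH -2 : -2
PUSH 7  : -2 7
LT      : 1
PUSH 2  : 1 2
DIV     : 0
PUSH -9 : 0 -9
MOD     : 0
PUSH 8  : 0 8
ADD     : 8
NEG     : -8
PUSH 0  : -8 0
SUB     : -8
PUSH 1  : -8 1

[-8, 1]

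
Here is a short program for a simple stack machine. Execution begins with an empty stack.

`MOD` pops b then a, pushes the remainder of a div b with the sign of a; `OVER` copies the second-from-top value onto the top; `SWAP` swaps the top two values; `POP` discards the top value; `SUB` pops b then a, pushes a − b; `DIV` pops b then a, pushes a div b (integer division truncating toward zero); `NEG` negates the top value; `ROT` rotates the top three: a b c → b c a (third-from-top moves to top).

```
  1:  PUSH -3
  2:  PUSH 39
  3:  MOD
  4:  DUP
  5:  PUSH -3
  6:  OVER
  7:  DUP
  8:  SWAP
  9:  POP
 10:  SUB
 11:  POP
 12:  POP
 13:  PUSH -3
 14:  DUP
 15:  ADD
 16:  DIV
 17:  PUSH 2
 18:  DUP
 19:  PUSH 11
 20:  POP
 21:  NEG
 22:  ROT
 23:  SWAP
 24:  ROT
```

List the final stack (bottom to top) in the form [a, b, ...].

PUSH -3 : [-3]
PUSH 39 : [-3, 39]
MOD     : [-3]
DUP     : [-3, -3]
PUSH -3 : [-3, -3, -3]
OVER    : [-3, -3, -3, -3]
DUP     : [-3, -3, -3, -3, -3]
SWAP    : [-3, -3, -3, -3, -3]
POP     : [-3, -3, -3, -3]
SUB     : [-3, -3, 0]
POP     : [-3, -3]
POP     : [-3]
PUSH -3 : [-3, -3]
DUP     : [-3, -3, -3]
ADD     : [-3, -6]
DIV     : [0]
PUSH 2  : [0, 2]
DUP     : [0, 2, 2]
PUSH 11 : [0, 2, 2, 11]
POP     : [0, 2, 2]
NEG     : [0, 2, -2]
ROT     : [2, -2, 0]
SWAP    : [2, 0, -2]
ROT     : [0, -2, 2]

[0, -2, 2]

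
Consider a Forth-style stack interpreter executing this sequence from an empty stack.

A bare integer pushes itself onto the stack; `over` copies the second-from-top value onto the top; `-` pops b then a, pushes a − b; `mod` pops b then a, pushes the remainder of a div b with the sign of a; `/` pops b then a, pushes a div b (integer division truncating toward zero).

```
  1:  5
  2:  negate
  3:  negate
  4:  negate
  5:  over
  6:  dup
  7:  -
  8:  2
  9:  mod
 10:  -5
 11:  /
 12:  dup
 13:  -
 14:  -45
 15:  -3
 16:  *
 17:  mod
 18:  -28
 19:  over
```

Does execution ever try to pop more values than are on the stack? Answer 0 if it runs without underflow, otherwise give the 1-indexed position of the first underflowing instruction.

5

5       [5]
negate  [-5]
negate  [5]
negate  [-5]
over  — needs 2 operands, stack has 1 → underflow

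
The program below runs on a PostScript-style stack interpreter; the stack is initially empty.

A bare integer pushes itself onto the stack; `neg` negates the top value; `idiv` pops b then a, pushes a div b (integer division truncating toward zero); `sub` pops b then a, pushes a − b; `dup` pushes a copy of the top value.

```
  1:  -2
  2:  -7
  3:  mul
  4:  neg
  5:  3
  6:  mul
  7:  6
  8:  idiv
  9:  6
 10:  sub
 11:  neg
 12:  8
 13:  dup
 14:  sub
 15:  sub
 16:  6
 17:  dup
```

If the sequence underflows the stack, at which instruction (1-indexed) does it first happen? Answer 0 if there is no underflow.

-2   : -2
-7   : -2 -7
mul  : 14
neg  : -14
3    : -14 3
mul  : -42
6    : -42 6
idiv : -7
6    : -7 6
sub  : -13
neg  : 13
8    : 13 8
dup  : 13 8 8
sub  : 13 0
sub  : 13
6    : 13 6
dup  : 13 6 6

0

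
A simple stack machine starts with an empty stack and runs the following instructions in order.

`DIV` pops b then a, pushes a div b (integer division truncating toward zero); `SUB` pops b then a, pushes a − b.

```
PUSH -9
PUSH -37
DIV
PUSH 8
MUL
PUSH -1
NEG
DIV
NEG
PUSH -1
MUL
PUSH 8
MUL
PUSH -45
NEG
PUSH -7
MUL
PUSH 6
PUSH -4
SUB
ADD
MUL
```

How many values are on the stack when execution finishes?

1

PUSH -9  → -9
PUSH -37 → -9 -37
DIV      → 0
PUSH 8   → 0 8
MUL      → 0
PUSH -1  → 0 -1
NEG      → 0 1
DIV      → 0
NEG      → 0
PUSH -1  → 0 -1
MUL      → 0
PUSH 8   → 0 8
MUL      → 0
PUSH -45 → 0 -45
NEG      → 0 45
PUSH -7  → 0 45 -7
MUL      → 0 -315
PUSH 6   → 0 -315 6
PUSH -4  → 0 -315 6 -4
SUB      → 0 -315 10
ADD      → 0 -305
MUL      → 0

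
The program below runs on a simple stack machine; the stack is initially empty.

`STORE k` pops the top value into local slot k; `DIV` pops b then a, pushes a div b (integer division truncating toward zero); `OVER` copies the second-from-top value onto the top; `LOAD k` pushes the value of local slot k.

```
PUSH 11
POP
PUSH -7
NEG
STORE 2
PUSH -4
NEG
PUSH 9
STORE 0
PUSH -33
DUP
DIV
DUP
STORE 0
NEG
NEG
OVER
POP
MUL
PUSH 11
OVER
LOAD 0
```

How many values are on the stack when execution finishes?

4

PUSH 11  → 11
POP      → (empty)
PUSH -7  → -7
NEG      → 7
STORE 2  → (empty)
PUSH -4  → -4
NEG      → 4
PUSH 9   → 4 9
STORE 0  → 4
PUSH -33 → 4 -33
DUP      → 4 -33 -33
DIV      → 4 1
DUP      → 4 1 1
STORE 0  → 4 1
NEG      → 4 -1
NEG      → 4 1
OVER     → 4 1 4
POP      → 4 1
MUL      → 4
PUSH 11  → 4 11
OVER     → 4 11 4
LOAD 0   → 4 11 4 1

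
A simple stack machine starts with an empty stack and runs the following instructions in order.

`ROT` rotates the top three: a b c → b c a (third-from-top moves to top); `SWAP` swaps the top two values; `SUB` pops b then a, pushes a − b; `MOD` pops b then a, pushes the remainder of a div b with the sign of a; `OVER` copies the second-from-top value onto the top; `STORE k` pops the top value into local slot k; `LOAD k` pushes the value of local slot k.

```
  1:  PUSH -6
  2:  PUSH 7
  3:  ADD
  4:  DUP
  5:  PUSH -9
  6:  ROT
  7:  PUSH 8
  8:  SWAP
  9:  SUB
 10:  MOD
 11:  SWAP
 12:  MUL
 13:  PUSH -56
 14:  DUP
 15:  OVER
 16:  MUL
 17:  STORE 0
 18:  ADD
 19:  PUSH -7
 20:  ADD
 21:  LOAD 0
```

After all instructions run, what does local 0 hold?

3136

PUSH -6   -6
PUSH 7    -6 7
ADD       1
DUP       1 1
PUSH -9   1 1 -9
ROT       1 -9 1
PUSH 8    1 -9 1 8
SWAP      1 -9 8 1
SUB       1 -9 7
MOD       1 -2
SWAP      -2 1
MUL       -2
PUSH -56  -2 -56
DUP       -2 -56 -56
OVER      -2 -56 -56 -56
MUL       -2 -56 3136
STORE 0   -2 -56
ADD       -58
PUSH -7   -58 -7
ADD       -65
LOAD 0    -65 3136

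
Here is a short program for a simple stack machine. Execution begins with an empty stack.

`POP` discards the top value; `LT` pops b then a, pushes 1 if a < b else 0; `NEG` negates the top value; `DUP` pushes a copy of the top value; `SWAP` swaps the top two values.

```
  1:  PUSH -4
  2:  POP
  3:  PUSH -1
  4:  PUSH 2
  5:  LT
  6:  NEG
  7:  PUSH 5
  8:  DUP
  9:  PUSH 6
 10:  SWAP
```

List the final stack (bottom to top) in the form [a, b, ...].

PUSH -4 → [-4]
POP     → []
PUSH -1 → [-1]
PUSH 2  → [-1, 2]
LT      → [1]
NEG     → [-1]
PUSH 5  → [-1, 5]
DUP     → [-1, 5, 5]
PUSH 6  → [-1, 5, 5, 6]
SWAP    → [-1, 5, 6, 5]

[-1, 5, 6, 5]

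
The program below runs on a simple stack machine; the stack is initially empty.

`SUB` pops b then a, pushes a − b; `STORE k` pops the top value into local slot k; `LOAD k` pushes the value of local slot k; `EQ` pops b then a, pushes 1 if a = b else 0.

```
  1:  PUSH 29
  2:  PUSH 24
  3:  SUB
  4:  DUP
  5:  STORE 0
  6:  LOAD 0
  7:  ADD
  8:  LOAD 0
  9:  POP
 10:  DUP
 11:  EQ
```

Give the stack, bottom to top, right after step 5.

[5]

PUSH 29 : [29]
PUSH 24 : [29, 24]
SUB     : [5]
DUP     : [5, 5]
STORE 0 : [5]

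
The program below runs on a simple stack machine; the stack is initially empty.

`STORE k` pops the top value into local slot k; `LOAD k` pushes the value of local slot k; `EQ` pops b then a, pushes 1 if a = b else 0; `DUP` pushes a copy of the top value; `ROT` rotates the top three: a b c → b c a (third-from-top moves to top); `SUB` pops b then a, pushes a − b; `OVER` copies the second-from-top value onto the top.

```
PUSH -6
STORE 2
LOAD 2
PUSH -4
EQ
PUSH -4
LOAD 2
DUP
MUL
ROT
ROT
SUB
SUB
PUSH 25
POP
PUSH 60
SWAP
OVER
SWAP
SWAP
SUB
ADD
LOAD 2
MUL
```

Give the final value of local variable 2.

-6

PUSH -6  [-6]
STORE 2  []
LOAD 2   [-6]
PUSH -4  [-6, -4]
EQ       [0]
PUSH -4  [0, -4]
LOAD 2   [0, -4, -6]
DUP      [0, -4, -6, -6]
MUL      [0, -4, 36]
ROT      [-4, 36, 0]
ROT      [36, 0, -4]
SUB      [36, 4]
SUB      [32]
PUSH 25  [32, 25]
POP      [32]
PUSH 60  [32, 60]
SWAP     [60, 32]
OVER     [60, 32, 60]
SWAP     [60, 60, 32]
SWAP     [60, 32, 60]
SUB      [60, -28]
ADD      [32]
LOAD 2   [32, -6]
MUL      [-192]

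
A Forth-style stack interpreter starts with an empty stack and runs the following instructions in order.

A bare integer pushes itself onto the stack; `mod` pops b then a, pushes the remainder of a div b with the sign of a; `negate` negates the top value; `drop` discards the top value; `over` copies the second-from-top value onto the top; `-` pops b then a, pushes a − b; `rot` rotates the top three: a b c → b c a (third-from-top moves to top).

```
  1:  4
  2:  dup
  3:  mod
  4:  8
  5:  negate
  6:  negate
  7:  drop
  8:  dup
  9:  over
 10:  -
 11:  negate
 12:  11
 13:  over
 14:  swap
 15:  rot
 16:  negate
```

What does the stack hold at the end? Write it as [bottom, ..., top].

4       4
dup     4 4
mod     0
8       0 8
negate  0 -8
negate  0 8
drop    0
dup     0 0
over    0 0 0
-       0 0
negate  0 0
11      0 0 11
over    0 0 11 0
swap    0 0 0 11
rot     0 0 11 0
negate  0 0 11 0

[0, 0, 11, 0]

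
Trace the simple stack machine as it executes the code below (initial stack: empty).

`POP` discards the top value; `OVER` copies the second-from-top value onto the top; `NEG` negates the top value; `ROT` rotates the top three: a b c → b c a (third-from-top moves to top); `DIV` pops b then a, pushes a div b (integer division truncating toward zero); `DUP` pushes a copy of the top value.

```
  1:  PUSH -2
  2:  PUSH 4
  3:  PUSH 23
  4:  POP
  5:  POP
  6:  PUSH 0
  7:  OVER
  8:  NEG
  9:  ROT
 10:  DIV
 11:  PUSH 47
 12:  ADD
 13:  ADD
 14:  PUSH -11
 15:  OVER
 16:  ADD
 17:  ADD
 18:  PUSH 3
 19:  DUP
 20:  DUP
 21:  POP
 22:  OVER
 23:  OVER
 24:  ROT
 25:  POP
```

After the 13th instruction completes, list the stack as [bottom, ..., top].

PUSH -2 : -2
PUSH 4  : -2 4
PUSH 23 : -2 4 23
POP     : -2 4
POP     : -2
PUSH 0  : -2 0
OVER    : -2 0 -2
NEG     : -2 0 2
ROT     : 0 2 -2
DIV     : 0 -1
PUSH 47 : 0 -1 47
ADD     : 0 46
ADD     : 46

[46]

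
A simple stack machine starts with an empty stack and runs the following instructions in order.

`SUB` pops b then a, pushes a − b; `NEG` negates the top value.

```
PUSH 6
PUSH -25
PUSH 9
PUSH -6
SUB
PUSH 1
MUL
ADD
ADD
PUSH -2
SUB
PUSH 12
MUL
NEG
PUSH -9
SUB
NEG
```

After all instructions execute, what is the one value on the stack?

-33

PUSH 6   → [6]
PUSH -25 → [6, -25]
PUSH 9   → [6, -25, 9]
PUSH -6  → [6, -25, 9, -6]
SUB      → [6, -25, 15]
PUSH 1   → [6, -25, 15, 1]
MUL      → [6, -25, 15]
ADD      → [6, -10]
ADD      → [-4]
PUSH -2  → [-4, -2]
SUB      → [-2]
PUSH 12  → [-2, 12]
MUL      → [-24]
NEG      → [24]
PUSH -9  → [24, -9]
SUB      → [33]
NEG      → [-33]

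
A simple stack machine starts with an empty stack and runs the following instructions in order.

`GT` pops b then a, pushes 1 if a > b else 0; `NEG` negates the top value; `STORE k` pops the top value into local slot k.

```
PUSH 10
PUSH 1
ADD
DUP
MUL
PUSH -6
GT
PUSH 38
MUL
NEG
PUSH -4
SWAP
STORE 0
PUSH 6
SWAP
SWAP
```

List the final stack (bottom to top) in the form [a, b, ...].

[-4, 6]

PUSH 10 : 10
PUSH 1  : 10 1
ADD     : 11
DUP     : 11 11
MUL     : 121
PUSH -6 : 121 -6
GT      : 1
PUSH 38 : 1 38
MUL     : 38
NEG     : -38
PUSH -4 : -38 -4
SWAP    : -4 -38
STORE 0 : -4
PUSH 6  : -4 6
SWAP    : 6 -4
SWAP    : -4 6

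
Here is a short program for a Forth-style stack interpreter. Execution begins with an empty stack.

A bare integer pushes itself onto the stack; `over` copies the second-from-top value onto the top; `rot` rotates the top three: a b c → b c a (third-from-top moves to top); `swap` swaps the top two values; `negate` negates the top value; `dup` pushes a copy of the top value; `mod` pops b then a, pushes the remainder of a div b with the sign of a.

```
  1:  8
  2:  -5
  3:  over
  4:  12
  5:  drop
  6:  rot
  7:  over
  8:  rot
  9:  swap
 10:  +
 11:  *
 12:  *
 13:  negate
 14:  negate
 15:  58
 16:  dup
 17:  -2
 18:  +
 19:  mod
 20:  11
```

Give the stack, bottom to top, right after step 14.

[-640]

8      -> 8
-5     -> 8 -5
over   -> 8 -5 8
12     -> 8 -5 8 12
drop   -> 8 -5 8
rot    -> -5 8 8
over   -> -5 8 8 8
rot    -> -5 8 8 8
swap   -> -5 8 8 8
+      -> -5 8 16
*      -> -5 128
*      -> -640
negate -> 640
negate -> -640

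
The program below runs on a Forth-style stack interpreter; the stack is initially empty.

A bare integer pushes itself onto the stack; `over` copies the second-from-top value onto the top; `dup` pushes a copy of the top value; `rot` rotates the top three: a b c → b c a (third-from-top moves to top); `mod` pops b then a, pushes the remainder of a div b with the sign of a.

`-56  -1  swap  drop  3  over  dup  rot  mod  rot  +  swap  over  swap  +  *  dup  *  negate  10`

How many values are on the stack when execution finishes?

2

-56    -> [-56]
-1     -> [-56, -1]
swap   -> [-1, -56]
drop   -> [-1]
3      -> [-1, 3]
over   -> [-1, 3, -1]
dup    -> [-1, 3, -1, -1]
rot    -> [-1, -1, -1, 3]
mod    -> [-1, -1, -1]
rot    -> [-1, -1, -1]
+      -> [-1, -2]
swap   -> [-2, -1]
over   -> [-2, -1, -2]
swap   -> [-2, -2, -1]
+      -> [-2, -3]
*      -> [6]
dup    -> [6, 6]
*      -> [36]
negate -> [-36]
10     -> [-36, 10]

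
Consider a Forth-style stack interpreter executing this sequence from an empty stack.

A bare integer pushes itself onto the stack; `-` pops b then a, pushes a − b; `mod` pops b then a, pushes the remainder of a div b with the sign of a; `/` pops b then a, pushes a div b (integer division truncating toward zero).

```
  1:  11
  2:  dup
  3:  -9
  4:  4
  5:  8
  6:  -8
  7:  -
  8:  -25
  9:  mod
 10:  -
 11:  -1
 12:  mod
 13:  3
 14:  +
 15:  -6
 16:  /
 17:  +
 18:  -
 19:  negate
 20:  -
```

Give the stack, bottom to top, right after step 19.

[11, -20]

11      11
dup     11 11
-9      11 11 -9
4       11 11 -9 4
8       11 11 -9 4 8
-8      11 11 -9 4 8 -8
-       11 11 -9 4 16
-25     11 11 -9 4 16 -25
mod     11 11 -9 4 16
-       11 11 -9 -12
-1      11 11 -9 -12 -1
mod     11 11 -9 0
3       11 11 -9 0 3
+       11 11 -9 3
-6      11 11 -9 3 -6
/       11 11 -9 0
+       11 11 -9
-       11 20
negate  11 -20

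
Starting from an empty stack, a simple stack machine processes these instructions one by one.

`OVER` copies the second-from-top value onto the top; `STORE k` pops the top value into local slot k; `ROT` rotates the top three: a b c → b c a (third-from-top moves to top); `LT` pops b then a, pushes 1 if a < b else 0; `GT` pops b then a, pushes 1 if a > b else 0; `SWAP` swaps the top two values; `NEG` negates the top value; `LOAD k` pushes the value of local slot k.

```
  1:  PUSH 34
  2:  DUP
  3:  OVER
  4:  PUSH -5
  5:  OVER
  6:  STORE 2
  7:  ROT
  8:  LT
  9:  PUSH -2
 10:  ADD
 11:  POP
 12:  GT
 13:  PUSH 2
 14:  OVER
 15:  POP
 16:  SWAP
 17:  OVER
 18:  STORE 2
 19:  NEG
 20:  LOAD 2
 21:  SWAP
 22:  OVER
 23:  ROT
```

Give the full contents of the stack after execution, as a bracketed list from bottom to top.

PUSH 34 → [34]
DUP     → [34, 34]
OVER    → [34, 34, 34]
PUSH -5 → [34, 34, 34, -5]
OVER    → [34, 34, 34, -5, 34]
STORE 2 → [34, 34, 34, -5]
ROT     → [34, 34, -5, 34]
LT      → [34, 34, 1]
PUSH -2 → [34, 34, 1, -2]
ADD     → [34, 34, -1]
POP     → [34, 34]
GT      → [0]
PUSH 2  → [0, 2]
OVER    → [0, 2, 0]
POP     → [0, 2]
SWAP    → [2, 0]
OVER    → [2, 0, 2]
STORE 2 → [2, 0]
NEG     → [2, 0]
LOAD 2  → [2, 0, 2]
SWAP    → [2, 2, 0]
OVER    → [2, 2, 0, 2]
ROT     → [2, 0, 2, 2]

[2, 0, 2, 2]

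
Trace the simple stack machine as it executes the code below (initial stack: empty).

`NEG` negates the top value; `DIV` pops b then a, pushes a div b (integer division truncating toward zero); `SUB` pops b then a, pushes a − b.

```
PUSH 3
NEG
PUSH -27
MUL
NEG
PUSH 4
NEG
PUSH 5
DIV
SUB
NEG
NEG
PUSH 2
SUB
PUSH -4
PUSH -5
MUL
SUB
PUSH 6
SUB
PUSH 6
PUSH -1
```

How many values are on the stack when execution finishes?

PUSH 3   -> [3]
NEG      -> [-3]
PUSH -27 -> [-3, -27]
MUL      -> [81]
NEG      -> [-81]
PUSH 4   -> [-81, 4]
NEG      -> [-81, -4]
PUSH 5   -> [-81, -4, 5]
DIV      -> [-81, 0]
SUB      -> [-81]
NEG      -> [81]
NEG      -> [-81]
PUSH 2   -> [-81, 2]
SUB      -> [-83]
PUSH -4  -> [-83, -4]
PUSH -5  -> [-83, -4, -5]
MUL      -> [-83, 20]
SUB      -> [-103]
PUSH 6   -> [-103, 6]
SUB      -> [-109]
PUSH 6   -> [-109, 6]
PUSH -1  -> [-109, 6, -1]

3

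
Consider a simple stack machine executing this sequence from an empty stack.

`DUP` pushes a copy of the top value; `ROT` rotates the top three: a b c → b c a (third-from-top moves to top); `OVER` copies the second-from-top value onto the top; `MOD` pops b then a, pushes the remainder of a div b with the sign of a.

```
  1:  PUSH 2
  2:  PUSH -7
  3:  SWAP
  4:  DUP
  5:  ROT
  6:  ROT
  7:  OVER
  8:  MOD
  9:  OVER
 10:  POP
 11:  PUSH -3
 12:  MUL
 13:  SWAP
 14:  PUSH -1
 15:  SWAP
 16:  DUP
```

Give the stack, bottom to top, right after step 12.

PUSH 2   [2]
PUSH -7  [2, -7]
SWAP     [-7, 2]
DUP      [-7, 2, 2]
ROT      [2, 2, -7]
ROT      [2, -7, 2]
OVER     [2, -7, 2, -7]
MOD      [2, -7, 2]
OVER     [2, -7, 2, -7]
POP      [2, -7, 2]
PUSH -3  [2, -7, 2, -3]
MUL      [2, -7, -6]

[2, -7, -6]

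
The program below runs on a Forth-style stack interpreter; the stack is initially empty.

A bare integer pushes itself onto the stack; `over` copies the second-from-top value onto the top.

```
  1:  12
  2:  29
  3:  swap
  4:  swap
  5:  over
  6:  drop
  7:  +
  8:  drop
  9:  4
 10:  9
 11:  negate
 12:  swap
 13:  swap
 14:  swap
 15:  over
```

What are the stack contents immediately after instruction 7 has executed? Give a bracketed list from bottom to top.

[41]

12    12
29    12 29
swap  29 12
swap  12 29
over  12 29 12
drop  12 29
+     41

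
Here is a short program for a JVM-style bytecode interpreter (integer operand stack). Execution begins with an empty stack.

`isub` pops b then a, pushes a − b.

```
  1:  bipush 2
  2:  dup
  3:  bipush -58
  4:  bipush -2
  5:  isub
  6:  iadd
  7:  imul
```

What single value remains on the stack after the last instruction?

-108

bipush 2   → 2
dup        → 2 2
bipush -58 → 2 2 -58
bipush -2  → 2 2 -58 -2
isub       → 2 2 -56
iadd       → 2 -54
imul       → -108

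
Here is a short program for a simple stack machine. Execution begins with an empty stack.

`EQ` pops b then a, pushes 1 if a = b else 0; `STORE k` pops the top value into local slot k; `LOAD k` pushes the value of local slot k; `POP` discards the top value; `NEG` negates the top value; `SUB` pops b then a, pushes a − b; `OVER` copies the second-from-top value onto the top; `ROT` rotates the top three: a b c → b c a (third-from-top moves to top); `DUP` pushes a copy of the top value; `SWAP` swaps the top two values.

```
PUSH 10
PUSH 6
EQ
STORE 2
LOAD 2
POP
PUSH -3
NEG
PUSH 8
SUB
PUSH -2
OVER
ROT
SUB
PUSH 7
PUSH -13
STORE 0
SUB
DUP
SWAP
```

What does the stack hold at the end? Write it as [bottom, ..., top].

[-2, -7, -7]

PUSH 10   [10]
PUSH 6    [10, 6]
EQ        [0]
STORE 2   []
LOAD 2    [0]
POP       []
PUSH -3   [-3]
NEG       [3]
PUSH 8    [3, 8]
SUB       [-5]
PUSH -2   [-5, -2]
OVER      [-5, -2, -5]
ROT       [-2, -5, -5]
SUB       [-2, 0]
PUSH 7    [-2, 0, 7]
PUSH -13  [-2, 0, 7, -13]
STORE 0   [-2, 0, 7]
SUB       [-2, -7]
DUP       [-2, -7, -7]
SWAP      [-2, -7, -7]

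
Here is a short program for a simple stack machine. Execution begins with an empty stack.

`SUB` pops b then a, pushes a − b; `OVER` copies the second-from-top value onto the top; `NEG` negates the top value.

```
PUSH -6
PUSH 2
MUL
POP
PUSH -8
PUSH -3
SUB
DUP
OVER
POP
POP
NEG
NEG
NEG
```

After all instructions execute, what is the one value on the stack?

PUSH -6  [-6]
PUSH 2   [-6, 2]
MUL      [-12]
POP      []
PUSH -8  [-8]
PUSH -3  [-8, -3]
SUB      [-5]
DUP      [-5, -5]
OVER     [-5, -5, -5]
POP      [-5, -5]
POP      [-5]
NEG      [5]
NEG      [-5]
NEG      [5]

5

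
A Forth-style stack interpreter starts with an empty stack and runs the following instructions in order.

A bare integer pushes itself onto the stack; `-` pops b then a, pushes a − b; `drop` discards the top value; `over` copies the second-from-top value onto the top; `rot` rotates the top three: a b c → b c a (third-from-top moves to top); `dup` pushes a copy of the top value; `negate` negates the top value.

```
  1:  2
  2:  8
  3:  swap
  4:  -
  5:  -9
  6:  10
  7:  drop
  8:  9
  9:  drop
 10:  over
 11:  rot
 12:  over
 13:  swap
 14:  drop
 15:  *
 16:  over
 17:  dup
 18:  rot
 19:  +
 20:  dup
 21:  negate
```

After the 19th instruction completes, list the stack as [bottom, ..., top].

2     [2]
8     [2, 8]
swap  [8, 2]
-     [6]
-9    [6, -9]
10    [6, -9, 10]
drop  [6, -9]
9     [6, -9, 9]
drop  [6, -9]
over  [6, -9, 6]
rot   [-9, 6, 6]
over  [-9, 6, 6, 6]
swap  [-9, 6, 6, 6]
drop  [-9, 6, 6]
*     [-9, 36]
over  [-9, 36, -9]
dup   [-9, 36, -9, -9]
rot   [-9, -9, -9, 36]
+     [-9, -9, 27]

[-9, -9, 27]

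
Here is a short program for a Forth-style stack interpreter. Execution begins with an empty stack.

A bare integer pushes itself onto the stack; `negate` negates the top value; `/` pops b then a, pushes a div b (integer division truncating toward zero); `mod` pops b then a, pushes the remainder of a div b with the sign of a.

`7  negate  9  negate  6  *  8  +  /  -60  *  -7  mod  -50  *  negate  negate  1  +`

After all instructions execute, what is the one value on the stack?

1

7      : 7
negate : -7
9      : -7 9
negate : -7 -9
6      : -7 -9 6
*      : -7 -54
8      : -7 -54 8
+      : -7 -46
/      : 0
-60    : 0 -60
*      : 0
-7     : 0 -7
mod    : 0
-50    : 0 -50
*      : 0
negate : 0
negate : 0
1      : 0 1
+      : 1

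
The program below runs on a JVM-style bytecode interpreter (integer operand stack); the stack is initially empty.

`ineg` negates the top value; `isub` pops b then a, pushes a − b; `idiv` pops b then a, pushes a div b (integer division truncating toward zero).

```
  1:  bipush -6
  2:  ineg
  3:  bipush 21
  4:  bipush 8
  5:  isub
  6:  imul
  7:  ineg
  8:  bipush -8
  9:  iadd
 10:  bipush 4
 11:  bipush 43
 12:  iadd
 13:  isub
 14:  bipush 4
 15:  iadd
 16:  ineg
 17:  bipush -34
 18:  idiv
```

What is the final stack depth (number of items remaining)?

bipush -6  -> [-6]
ineg       -> [6]
bipush 21  -> [6, 21]
bipush 8   -> [6, 21, 8]
isub       -> [6, 13]
imul       -> [78]
ineg       -> [-78]
bipush -8  -> [-78, -8]
iadd       -> [-86]
bipush 4   -> [-86, 4]
bipush 43  -> [-86, 4, 43]
iadd       -> [-86, 47]
isub       -> [-133]
bipush 4   -> [-133, 4]
iadd       -> [-129]
ineg       -> [129]
bipush -34 -> [129, -34]
idiv       -> [-3]

1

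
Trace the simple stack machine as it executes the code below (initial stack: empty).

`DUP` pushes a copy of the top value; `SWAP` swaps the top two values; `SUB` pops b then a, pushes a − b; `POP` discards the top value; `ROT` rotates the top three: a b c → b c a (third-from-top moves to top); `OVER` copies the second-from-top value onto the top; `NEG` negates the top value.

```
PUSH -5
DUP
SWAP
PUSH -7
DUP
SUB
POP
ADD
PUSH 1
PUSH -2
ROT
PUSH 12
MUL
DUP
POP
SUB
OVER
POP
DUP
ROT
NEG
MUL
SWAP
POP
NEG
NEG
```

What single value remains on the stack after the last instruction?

-118

PUSH -5  -5
DUP      -5 -5
SWAP     -5 -5
PUSH -7  -5 -5 -7
DUP      -5 -5 -7 -7
SUB      -5 -5 0
POP      -5 -5
ADD      -10
PUSH 1   -10 1
PUSH -2  -10 1 -2
ROT      1 -2 -10
PUSH 12  1 -2 -10 12
MUL      1 -2 -120
DUP      1 -2 -120 -120
POP      1 -2 -120
SUB      1 118
OVER     1 118 1
POP      1 118
DUP      1 118 118
ROT      118 118 1
NEG      118 118 -1
MUL      118 -118
SWAP     -118 118
POP      -118
NEG      118
NEG      -118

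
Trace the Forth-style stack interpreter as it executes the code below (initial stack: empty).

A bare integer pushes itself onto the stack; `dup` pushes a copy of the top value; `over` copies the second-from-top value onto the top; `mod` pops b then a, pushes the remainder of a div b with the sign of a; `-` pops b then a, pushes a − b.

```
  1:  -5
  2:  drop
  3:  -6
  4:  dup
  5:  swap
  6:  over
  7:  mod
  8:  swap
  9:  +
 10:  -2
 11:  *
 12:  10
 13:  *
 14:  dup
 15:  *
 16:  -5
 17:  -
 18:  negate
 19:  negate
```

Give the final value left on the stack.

-5     -> [-5]
drop   -> []
-6     -> [-6]
dup    -> [-6, -6]
swap   -> [-6, -6]
over   -> [-6, -6, -6]
mod    -> [-6, 0]
swap   -> [0, -6]
+      -> [-6]
-2     -> [-6, -2]
*      -> [12]
10     -> [12, 10]
*      -> [120]
dup    -> [120, 120]
*      -> [14400]
-5     -> [14400, -5]
-      -> [14405]
negate -> [-14405]
negate -> [14405]

14405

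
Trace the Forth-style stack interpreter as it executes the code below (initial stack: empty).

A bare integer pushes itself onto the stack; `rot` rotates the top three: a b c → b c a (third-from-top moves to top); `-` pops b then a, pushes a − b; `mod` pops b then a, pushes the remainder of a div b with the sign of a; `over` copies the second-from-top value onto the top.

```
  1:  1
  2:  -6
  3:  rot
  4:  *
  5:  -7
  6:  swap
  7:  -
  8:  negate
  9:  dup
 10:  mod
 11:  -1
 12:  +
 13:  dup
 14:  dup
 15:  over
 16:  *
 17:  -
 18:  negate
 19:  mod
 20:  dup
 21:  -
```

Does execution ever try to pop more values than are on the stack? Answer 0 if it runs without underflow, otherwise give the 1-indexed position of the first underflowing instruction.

1   [1]
-6  [1, -6]
rot  — needs 3 operands, stack has 2 → underflow

3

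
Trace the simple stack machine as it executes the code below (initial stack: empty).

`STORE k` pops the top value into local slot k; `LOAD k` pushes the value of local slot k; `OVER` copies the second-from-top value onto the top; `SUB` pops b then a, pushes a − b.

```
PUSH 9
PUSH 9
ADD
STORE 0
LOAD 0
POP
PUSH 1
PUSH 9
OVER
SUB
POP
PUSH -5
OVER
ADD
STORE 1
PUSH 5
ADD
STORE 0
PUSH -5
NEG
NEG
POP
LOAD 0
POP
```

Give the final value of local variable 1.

PUSH 9  : 9
PUSH 9  : 9 9
ADD     : 18
STORE 0 : (empty)
LOAD 0  : 18
POP     : (empty)
PUSH 1  : 1
PUSH 9  : 1 9
OVER    : 1 9 1
SUB     : 1 8
POP     : 1
PUSH -5 : 1 -5
OVER    : 1 -5 1
ADD     : 1 -4
STORE 1 : 1
PUSH 5  : 1 5
ADD     : 6
STORE 0 : (empty)
PUSH -5 : -5
NEG     : 5
NEG     : -5
POP     : (empty)
LOAD 0  : 6
POP     : (empty)

-4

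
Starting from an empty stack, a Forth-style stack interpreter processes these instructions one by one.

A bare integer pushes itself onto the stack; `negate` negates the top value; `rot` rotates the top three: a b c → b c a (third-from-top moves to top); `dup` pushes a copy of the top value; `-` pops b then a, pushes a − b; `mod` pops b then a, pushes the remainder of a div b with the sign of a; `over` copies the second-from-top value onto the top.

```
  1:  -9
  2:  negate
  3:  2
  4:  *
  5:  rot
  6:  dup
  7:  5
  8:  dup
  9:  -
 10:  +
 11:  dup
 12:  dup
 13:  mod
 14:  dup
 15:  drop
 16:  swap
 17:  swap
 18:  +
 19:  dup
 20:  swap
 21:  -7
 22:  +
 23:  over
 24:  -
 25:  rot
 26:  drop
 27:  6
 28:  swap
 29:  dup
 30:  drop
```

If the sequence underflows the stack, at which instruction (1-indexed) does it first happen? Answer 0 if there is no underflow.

-9     → [-9]
negate → [9]
2      → [9, 2]
*      → [18]
rot  — needs 3 operands, stack has 1 → underflow

5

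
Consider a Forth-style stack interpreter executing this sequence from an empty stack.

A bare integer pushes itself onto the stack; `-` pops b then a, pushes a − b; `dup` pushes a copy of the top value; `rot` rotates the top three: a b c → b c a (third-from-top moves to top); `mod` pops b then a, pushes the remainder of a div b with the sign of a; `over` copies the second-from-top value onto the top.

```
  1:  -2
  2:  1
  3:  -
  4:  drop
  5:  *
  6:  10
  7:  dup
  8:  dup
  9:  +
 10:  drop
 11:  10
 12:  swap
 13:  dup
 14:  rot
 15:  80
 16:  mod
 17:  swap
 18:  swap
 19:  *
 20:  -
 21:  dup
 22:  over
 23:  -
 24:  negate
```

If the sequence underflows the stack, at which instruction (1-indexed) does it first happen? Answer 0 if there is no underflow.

-2   -> -2
1    -> -2 1
-    -> -3
drop -> (empty)
*  — needs 2 operands, stack has 0 → underflow

5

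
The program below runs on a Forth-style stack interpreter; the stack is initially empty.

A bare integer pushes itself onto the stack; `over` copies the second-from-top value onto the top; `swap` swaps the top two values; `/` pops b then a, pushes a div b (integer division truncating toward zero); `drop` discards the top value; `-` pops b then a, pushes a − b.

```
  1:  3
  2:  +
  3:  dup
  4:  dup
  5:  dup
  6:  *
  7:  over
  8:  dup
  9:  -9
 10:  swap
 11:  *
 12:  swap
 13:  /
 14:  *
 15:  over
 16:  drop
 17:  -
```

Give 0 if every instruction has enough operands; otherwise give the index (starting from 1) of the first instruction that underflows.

3 → 3
+  — needs 2 operands, stack has 1 → underflow

2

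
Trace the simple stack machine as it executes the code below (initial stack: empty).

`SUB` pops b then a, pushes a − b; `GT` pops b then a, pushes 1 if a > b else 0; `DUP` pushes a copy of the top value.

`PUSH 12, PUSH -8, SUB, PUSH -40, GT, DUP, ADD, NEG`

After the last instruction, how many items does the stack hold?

PUSH 12  : 12
PUSH -8  : 12 -8
SUB      : 20
PUSH -40 : 20 -40
GT       : 1
DUP      : 1 1
ADD      : 2
NEG      : -2

1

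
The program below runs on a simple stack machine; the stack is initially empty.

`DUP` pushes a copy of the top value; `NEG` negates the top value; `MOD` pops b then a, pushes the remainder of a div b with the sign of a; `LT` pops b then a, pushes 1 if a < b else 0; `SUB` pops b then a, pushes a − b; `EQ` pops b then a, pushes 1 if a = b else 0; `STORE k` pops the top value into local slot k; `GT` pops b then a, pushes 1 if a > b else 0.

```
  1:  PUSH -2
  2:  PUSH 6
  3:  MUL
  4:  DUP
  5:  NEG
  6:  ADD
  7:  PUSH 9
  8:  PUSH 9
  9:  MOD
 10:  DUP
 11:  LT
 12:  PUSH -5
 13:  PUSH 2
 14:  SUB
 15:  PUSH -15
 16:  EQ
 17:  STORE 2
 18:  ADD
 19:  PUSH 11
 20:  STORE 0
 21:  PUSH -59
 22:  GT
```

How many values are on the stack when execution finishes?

1

PUSH -2  → -2
PUSH 6   → -2 6
MUL      → -12
DUP      → -12 -12
NEG      → -12 12
ADD      → 0
PUSH 9   → 0 9
PUSH 9   → 0 9 9
MOD      → 0 0
DUP      → 0 0 0
LT       → 0 0
PUSH -5  → 0 0 -5
PUSH 2   → 0 0 -5 2
SUB      → 0 0 -7
PUSH -15 → 0 0 -7 -15
EQ       → 0 0 0
STORE 2  → 0 0
ADD      → 0
PUSH 11  → 0 11
STORE 0  → 0
PUSH -59 → 0 -59
GT       → 1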